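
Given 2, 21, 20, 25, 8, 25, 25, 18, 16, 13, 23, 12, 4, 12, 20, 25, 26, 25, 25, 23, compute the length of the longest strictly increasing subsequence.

One longest increasing subsequence is 2, 8, 18, 23, 25, 26 (positions 1,5,8,11,16,17), of length 6; no longer one exists.

6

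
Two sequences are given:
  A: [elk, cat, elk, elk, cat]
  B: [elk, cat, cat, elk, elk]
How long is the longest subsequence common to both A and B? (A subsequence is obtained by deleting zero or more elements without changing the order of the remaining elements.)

4

Backtracking the LCS table gives one alignment: elk (A1,B1) → cat (A2,B3) → elk (A3,B4) → elk (A4,B5).
So the longest common subsequence has length 4.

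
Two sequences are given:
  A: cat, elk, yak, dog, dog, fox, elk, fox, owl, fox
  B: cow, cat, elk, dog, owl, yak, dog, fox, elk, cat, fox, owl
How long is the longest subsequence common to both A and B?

Backtracking the LCS table gives one alignment: cat (A1,B2) → elk (A2,B3) → yak (A3,B6) → dog (A5,B7) → fox (A6,B8) → elk (A7,B9) → fox (A8,B11) → owl (A9,B12).
So the longest common subsequence has length 8.

8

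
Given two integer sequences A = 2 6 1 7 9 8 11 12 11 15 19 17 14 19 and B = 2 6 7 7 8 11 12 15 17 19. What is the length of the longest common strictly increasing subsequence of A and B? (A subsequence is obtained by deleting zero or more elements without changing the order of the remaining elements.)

A longest common strictly increasing subsequence is 2, 6, 7, 8, 11, 12, 15, 17, 19 (length 9); it appears in order in both A and B, and no longer such subsequence exists.

9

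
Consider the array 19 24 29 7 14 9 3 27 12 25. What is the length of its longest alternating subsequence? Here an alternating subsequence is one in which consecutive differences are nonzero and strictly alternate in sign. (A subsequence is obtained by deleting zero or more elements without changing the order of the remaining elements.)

A longest alternating subsequence is 19, 24, 7, 14, 9, 27, 12, 25 (positions 1,2,4,5,6,8,9,10); its 7 consecutive differences strictly alternate in sign, and length 8 is optimal.

8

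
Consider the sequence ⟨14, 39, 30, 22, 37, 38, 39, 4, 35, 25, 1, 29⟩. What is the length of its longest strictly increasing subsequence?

Scanning left to right, the best length ending at each element is: 14→1, 39→2, 30→2, 22→2, 37→3, 38→4, 39→5, 4→1, 35→3, 25→3, 1→1, 29→4.
So the longest increasing subsequence has length 5, e.g. 14, 30, 37, 38, 39.

5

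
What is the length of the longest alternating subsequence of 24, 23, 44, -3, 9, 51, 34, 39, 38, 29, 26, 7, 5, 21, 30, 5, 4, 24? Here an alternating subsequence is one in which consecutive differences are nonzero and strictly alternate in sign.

11

A longest alternating subsequence is 24, 23, 44, -3, 51, 34, 39, 7, 21, 5, 24 (positions 1,2,3,4,6,7,8,12,14,16,18); its 10 consecutive differences strictly alternate in sign, and length 11 is optimal.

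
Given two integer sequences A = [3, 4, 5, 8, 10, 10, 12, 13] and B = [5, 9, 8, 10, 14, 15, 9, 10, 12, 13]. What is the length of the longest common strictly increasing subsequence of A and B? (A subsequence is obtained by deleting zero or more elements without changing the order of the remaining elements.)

A longest common strictly increasing subsequence is 5, 8, 10, 12, 13 (length 5); it appears in order in both A and B, and no longer such subsequence exists.

5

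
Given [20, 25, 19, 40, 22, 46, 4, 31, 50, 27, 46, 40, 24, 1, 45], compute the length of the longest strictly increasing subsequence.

Scanning left to right, the best length ending at each element is: 20→1, 25→2, 19→1, 40→3, 22→2, 46→4, 4→1, 31→3, 50→5, 27→3, 46→4, 40→4, 24→3, 1→1, 45→5.
So the longest increasing subsequence has length 5, e.g. 20, 25, 40, 46, 50.

5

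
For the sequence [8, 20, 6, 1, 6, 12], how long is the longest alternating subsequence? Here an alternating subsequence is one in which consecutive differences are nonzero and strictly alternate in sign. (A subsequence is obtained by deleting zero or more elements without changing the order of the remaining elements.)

4

Track the best alternating length ending on an up-step vs a down-step at each position: up/down = 1/1, 2/1, 1/3, 1/3, 4/3, 4/3.
The maximum over both is 4; one such subsequence is 8, 20, 1, 6.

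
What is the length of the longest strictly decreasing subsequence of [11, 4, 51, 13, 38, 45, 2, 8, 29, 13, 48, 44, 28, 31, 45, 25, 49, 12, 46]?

6

One longest decreasing subsequence is 51, 38, 29, 28, 25, 12 (positions 3,5,9,13,16,18), of length 6; no longer one exists.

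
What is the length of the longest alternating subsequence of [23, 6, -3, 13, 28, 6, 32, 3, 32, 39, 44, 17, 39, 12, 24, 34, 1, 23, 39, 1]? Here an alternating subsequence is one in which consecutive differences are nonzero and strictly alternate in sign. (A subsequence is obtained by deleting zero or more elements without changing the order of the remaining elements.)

14

A longest alternating subsequence is 23, 6, 13, 6, 32, 3, 32, 17, 39, 12, 24, 1, 23, 1 (positions 1,2,4,6,7,8,9,12,13,14,15,17,18,20); its 13 consecutive differences strictly alternate in sign, and length 14 is optimal.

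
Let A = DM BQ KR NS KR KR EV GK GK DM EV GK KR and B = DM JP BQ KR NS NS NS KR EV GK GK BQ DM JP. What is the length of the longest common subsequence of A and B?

9

A longest common subsequence is DM, BQ, KR, NS, KR, EV, GK, GK, DM (length 9); the LCS DP confirms no longer common subsequence exists.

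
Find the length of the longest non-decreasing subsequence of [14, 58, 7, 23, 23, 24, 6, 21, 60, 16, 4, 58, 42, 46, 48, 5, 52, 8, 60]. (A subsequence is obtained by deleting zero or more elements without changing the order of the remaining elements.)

Let dp[i] be the longest non-decreasing subsequence ending at position i. Then dp = [1, 2, 1, 2, 3, 4, 1, 2, 5, 2, 1, 5, 5, 6, 7, 2, 8, 3, 9].
The maximum is 9; one witness is 14, 23, 23, 24, 42, 46, 48, 52, 60 at positions 1,4,5,6,13,14,15,17,19.

9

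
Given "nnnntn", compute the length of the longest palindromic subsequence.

5

Using dp[i][j] = 2 + dp[i+1][j−1] if the ends match, else max(dp[i+1][j], dp[i][j−1]):
dp[1][6] = 5. A witness is nnnnn at positions 1,2,3,4,6.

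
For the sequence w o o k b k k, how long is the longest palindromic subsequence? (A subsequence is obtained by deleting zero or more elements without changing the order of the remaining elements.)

One longest palindromic subsequence is kkk (positions 4,6,7); it reads the same forward and backward, and the interval DP gives dp[1][7] = 3.

3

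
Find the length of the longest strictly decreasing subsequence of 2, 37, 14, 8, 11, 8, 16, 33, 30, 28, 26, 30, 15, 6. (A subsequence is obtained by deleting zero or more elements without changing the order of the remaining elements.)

Let dp[i] be the longest decreasing subsequence ending at position i. Then dp = [1, 1, 2, 3, 3, 4, 2, 2, 3, 4, 5, 3, 6, 7].
The maximum is 7; one witness is 37, 33, 30, 28, 26, 15, 6 at positions 2,8,9,10,11,13,14.

7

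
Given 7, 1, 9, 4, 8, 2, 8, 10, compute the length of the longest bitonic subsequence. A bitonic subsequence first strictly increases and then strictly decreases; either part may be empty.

One longest bitonic subsequence is 7, 9, 8, 2 (positions 1,3,5,6): it rises to 9 then falls. Length 4 is optimal.

4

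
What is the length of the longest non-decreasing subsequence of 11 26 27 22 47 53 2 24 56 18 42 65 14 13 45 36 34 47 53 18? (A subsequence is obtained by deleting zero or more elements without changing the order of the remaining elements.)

Scanning left to right, the best length ending at each element is: 11→1, 26→2, 27→3, 22→2, 47→4, 53→5, 2→1, 24→3, 56→6, 18→2, 42→4, 65→7, 14→2, 13→2, 45→5, 36→4, 34→4, 47→6, 53→7, 18→3.
So the longest non-decreasing subsequence has length 7, e.g. 11, 26, 27, 47, 53, 56, 65.

7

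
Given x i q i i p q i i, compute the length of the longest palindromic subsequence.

One longest palindromic subsequence is iqiiqi (positions 2,3,4,5,7,9); it reads the same forward and backward, and the interval DP gives dp[1][9] = 6.

6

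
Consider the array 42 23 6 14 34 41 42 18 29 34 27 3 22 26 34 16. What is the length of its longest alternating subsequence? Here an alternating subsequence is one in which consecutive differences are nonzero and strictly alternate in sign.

8

A longest alternating subsequence is 42, 23, 34, 18, 29, 3, 22, 16 (positions 1,2,5,8,9,12,13,16); its 7 consecutive differences strictly alternate in sign, and length 8 is optimal.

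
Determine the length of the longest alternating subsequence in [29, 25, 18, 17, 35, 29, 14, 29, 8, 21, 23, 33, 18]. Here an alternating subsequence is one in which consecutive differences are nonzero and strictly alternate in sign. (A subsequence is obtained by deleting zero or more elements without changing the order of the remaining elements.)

Track the best alternating length ending on an up-step vs a down-step at each position: up/down = 1/1, 1/2, 1/2, 1/2, 3/1, 3/4, 1/4, 5/4, 1/6, 7/6, 7/6, 7/4, 7/8.
The maximum over both is 8; one such subsequence is 29, 25, 35, 14, 29, 8, 21, 18.

8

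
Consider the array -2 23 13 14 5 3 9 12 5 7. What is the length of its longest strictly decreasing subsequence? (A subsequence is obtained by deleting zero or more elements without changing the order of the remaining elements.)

4

Scanning left to right, the best length ending at each element is: -2→1, 23→1, 13→2, 14→2, 5→3, 3→4, 9→3, 12→3, 5→4, 7→4.
So the longest decreasing subsequence has length 4, e.g. 23, 13, 5, 3.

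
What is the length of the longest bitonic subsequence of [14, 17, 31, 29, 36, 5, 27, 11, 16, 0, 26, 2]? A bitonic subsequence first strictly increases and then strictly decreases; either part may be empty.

7

Let inc[i] be the LIS ending at i and dec[i] the longest strictly decreasing subsequence starting at i. inc = [1, 2, 3, 3, 4, 1, 3, 2, 3, 1, 4, 2], dec = [3, 3, 5, 4, 4, 2, 3, 2, 2, 1, 2, 1].
max_i inc[i]+dec[i]−1 = 7, with one witness 14, 17, 31, 29, 27, 26, 2.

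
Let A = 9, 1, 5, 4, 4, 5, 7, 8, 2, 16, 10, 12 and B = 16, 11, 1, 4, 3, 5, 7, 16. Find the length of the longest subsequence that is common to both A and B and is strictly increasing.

5

For each value that appears in both, track the longest common increasing run ending there.
The best achievable length is 5; one witness is 1, 4, 5, 7, 16 (A-positions 2,4,6,7,10, B-positions 3,4,6,7,8).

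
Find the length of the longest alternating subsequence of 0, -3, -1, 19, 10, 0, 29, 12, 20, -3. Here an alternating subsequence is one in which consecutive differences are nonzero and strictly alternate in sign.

A longest alternating subsequence is 0, -3, 19, 10, 29, 12, 20, -3 (positions 1,2,4,5,7,8,9,10); its 7 consecutive differences strictly alternate in sign, and length 8 is optimal.

8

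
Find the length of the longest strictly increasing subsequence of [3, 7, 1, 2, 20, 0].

One longest increasing subsequence is 3, 7, 20 (positions 1,2,5), of length 3; no longer one exists.

3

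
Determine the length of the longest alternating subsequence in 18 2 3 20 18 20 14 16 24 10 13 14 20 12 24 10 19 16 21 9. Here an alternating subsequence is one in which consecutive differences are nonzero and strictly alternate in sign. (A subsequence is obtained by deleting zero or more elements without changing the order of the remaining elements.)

16

A longest alternating subsequence is 18, 2, 20, 18, 20, 14, 16, 10, 13, 12, 24, 10, 19, 16, 21, 9 (positions 1,2,4,5,6,7,8,10,11,14,15,16,17,18,19,20); its 15 consecutive differences strictly alternate in sign, and length 16 is optimal.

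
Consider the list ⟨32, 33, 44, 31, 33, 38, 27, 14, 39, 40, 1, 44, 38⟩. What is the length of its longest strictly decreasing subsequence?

Let dp[i] be the longest decreasing subsequence ending at position i. Then dp = [1, 1, 1, 2, 2, 2, 3, 4, 2, 2, 5, 1, 3].
The maximum is 5; one witness is 32, 31, 27, 14, 1 at positions 1,4,7,8,11.

5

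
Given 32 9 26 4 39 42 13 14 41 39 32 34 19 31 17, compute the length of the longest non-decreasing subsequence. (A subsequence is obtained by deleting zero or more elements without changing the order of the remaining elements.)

5

Let dp[i] be the longest non-decreasing subsequence ending at position i. Then dp = [1, 1, 2, 1, 3, 4, 2, 3, 4, 4, 4, 5, 4, 5, 4].
The maximum is 5; one witness is 9, 13, 14, 32, 34 at positions 2,7,8,11,12.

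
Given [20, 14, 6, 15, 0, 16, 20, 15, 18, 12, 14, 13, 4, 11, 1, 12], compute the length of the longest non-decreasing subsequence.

4

Let dp[i] be the longest non-decreasing subsequence ending at position i. Then dp = [1, 1, 1, 2, 1, 3, 4, 3, 4, 2, 3, 3, 2, 3, 2, 4].
The maximum is 4; one witness is 14, 15, 16, 20 at positions 2,4,6,7.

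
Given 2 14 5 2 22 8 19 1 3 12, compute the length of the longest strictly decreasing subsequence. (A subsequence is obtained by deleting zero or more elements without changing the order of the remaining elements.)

4

One longest decreasing subsequence is 14, 5, 2, 1 (positions 2,3,4,8), of length 4; no longer one exists.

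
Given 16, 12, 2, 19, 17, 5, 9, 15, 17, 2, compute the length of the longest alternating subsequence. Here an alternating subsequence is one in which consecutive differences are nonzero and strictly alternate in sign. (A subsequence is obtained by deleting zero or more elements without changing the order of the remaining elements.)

A longest alternating subsequence is 16, 12, 19, 5, 9, 2 (positions 1,2,4,6,7,10); its 5 consecutive differences strictly alternate in sign, and length 6 is optimal.

6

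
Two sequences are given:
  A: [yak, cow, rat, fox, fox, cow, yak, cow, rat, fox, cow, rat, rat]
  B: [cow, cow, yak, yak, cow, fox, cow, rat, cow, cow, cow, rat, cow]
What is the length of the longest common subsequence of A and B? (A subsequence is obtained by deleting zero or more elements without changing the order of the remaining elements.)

Backtracking the LCS table gives one alignment: cow (A2,B1) → cow (A6,B2) → yak (A7,B4) → cow (A8,B5) → fox (A10,B6) → cow (A11,B7) → rat (A12,B8) → rat (A13,B12).
So the longest common subsequence has length 8.

8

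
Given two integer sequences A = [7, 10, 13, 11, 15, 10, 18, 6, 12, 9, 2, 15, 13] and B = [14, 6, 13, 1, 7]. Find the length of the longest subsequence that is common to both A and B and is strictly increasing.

2

For each value that appears in both, track the longest common increasing run ending there.
The best achievable length is 2; one witness is 6, 13 (A-positions 8,13, B-positions 2,3).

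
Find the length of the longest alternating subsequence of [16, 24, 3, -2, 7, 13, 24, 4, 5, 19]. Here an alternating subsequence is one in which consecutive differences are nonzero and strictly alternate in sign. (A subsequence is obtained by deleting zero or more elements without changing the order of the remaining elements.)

6

A longest alternating subsequence is 16, 24, 3, 7, 4, 5 (positions 1,2,3,5,8,9); its 5 consecutive differences strictly alternate in sign, and length 6 is optimal.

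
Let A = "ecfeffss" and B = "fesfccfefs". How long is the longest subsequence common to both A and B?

6

A longest common subsequence is ecfefs (length 6); the LCS DP confirms no longer common subsequence exists.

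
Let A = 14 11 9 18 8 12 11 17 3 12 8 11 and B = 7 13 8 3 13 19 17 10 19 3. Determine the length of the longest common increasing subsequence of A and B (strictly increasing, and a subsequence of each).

2

A longest common strictly increasing subsequence is 8, 17 (length 2); it appears in order in both A and B, and no longer such subsequence exists.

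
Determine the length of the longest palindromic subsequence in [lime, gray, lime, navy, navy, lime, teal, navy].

4

Using dp[i][j] = 2 + dp[i+1][j−1] if the ends match, else max(dp[i+1][j], dp[i][j−1]):
dp[1][8] = 4. A witness is lime navy navy lime at positions 3,4,5,6.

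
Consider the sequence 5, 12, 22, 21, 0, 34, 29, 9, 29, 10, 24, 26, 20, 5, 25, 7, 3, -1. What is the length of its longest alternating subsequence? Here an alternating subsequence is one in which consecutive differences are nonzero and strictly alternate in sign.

A longest alternating subsequence is 5, 22, 21, 34, 9, 29, 10, 24, 20, 25, 7 (positions 1,3,4,6,8,9,10,11,13,15,16); its 10 consecutive differences strictly alternate in sign, and length 11 is optimal.

11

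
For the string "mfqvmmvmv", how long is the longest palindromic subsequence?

6

One longest palindromic subsequence is mvmmvm (positions 1,4,5,6,7,8); it reads the same forward and backward, and the interval DP gives dp[1][9] = 6.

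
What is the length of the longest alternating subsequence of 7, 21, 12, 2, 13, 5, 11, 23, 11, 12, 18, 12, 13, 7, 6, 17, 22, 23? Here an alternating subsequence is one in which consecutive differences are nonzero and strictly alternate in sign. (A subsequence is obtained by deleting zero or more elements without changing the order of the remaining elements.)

12

A longest alternating subsequence is 7, 21, 12, 13, 5, 23, 11, 18, 12, 13, 7, 17 (positions 1,2,3,5,6,8,9,11,12,13,14,16); its 11 consecutive differences strictly alternate in sign, and length 12 is optimal.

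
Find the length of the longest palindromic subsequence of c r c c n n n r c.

7

One longest palindromic subsequence is crnnnrc (positions 1,2,5,6,7,8,9); it reads the same forward and backward, and the interval DP gives dp[1][9] = 7.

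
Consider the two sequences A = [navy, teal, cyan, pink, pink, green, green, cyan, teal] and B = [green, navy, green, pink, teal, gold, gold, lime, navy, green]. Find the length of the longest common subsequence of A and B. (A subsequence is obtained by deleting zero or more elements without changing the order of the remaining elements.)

A longest common subsequence is navy, teal, green (length 3); the LCS DP confirms no longer common subsequence exists.

3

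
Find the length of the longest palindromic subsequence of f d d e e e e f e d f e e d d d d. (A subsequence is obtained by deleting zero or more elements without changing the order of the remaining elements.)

One longest palindromic subsequence is ddeefdfeedd (positions 2,3,6,7,8,10,11,12,13,16,17); it reads the same forward and backward, and the interval DP gives dp[1][17] = 11.

11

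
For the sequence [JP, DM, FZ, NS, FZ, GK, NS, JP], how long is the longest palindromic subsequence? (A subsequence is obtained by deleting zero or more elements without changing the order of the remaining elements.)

5

One longest palindromic subsequence is JP NS GK NS JP (positions 1,4,6,7,8); it reads the same forward and backward, and the interval DP gives dp[1][8] = 5.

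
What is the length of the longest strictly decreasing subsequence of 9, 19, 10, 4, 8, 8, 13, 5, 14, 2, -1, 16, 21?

Let dp[i] be the longest decreasing subsequence ending at position i. Then dp = [1, 1, 2, 3, 3, 3, 2, 4, 2, 5, 6, 2, 1].
The maximum is 6; one witness is 19, 10, 8, 5, 2, -1 at positions 2,3,5,8,10,11.

6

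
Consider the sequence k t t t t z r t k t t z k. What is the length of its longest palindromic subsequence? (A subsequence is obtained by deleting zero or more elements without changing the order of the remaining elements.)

One longest palindromic subsequence is ktttrtttk (positions 1,3,4,5,7,8,10,11,13); it reads the same forward and backward, and the interval DP gives dp[1][13] = 9.

9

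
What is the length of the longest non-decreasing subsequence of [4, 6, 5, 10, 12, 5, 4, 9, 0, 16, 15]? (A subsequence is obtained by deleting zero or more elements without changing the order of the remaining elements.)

Let dp[i] be the longest non-decreasing subsequence ending at position i. Then dp = [1, 2, 2, 3, 4, 3, 2, 4, 1, 5, 5].
The maximum is 5; one witness is 4, 6, 10, 12, 16 at positions 1,2,4,5,10.

5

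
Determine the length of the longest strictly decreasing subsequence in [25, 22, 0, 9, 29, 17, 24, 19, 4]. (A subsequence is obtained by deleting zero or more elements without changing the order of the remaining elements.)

4

Let dp[i] be the longest decreasing subsequence ending at position i. Then dp = [1, 2, 3, 3, 1, 3, 2, 3, 4].
The maximum is 4; one witness is 25, 22, 9, 4 at positions 1,2,4,9.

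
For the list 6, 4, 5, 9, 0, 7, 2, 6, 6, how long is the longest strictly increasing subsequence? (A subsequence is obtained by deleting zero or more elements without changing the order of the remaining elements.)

One longest increasing subsequence is 4, 5, 9 (positions 2,3,4), of length 3; no longer one exists.

3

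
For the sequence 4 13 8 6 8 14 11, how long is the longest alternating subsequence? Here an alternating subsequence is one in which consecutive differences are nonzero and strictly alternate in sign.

Track the best alternating length ending on an up-step vs a down-step at each position: up/down = 1/1, 2/1, 2/3, 2/3, 4/3, 4/1, 4/5.
The maximum over both is 5; one such subsequence is 4, 13, 8, 14, 11.

5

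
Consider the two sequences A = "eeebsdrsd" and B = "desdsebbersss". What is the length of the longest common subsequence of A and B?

5

A longest common subsequence is eeess (length 5); the LCS DP confirms no longer common subsequence exists.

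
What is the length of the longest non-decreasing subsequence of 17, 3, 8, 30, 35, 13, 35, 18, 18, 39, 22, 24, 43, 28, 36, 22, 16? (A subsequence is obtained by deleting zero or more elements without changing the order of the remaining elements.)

Let dp[i] be the longest non-decreasing subsequence ending at position i. Then dp = [1, 1, 2, 3, 4, 3, 5, 4, 5, 6, 6, 7, 8, 8, 9, 7, 4].
The maximum is 9; one witness is 3, 8, 13, 18, 18, 22, 24, 28, 36 at positions 2,3,6,8,9,11,12,14,15.

9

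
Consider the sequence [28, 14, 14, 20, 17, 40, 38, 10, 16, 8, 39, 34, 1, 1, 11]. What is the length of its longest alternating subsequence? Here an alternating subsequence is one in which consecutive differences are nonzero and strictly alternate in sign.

Track the best alternating length ending on an up-step vs a down-step at each position: up/down = 1/1, 1/2, 1/2, 3/2, 3/4, 5/1, 5/6, 1/6, 7/6, 1/8, 9/6, 9/10, 1/10, 1/10, 11/10.
The maximum over both is 11; one such subsequence is 28, 14, 20, 17, 40, 10, 16, 8, 39, 1, 11.

11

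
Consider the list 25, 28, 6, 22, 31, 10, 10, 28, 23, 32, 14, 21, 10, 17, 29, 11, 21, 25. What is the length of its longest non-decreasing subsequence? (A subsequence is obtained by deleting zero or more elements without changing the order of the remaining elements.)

7

One longest non-decreasing subsequence is 6, 10, 10, 14, 21, 21, 25 (positions 3,6,7,11,12,17,18), of length 7; no longer one exists.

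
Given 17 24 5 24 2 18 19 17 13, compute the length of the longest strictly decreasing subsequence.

Let dp[i] be the longest decreasing subsequence ending at position i. Then dp = [1, 1, 2, 1, 3, 2, 2, 3, 4].
The maximum is 4; one witness is 24, 18, 17, 13 at positions 2,6,8,9.

4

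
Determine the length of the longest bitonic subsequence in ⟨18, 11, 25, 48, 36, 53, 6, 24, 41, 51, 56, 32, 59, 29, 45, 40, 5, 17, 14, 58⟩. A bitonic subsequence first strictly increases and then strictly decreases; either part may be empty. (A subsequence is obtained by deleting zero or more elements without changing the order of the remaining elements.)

11

Let inc[i] be the LIS ending at i and dec[i] the longest strictly decreasing subsequence starting at i. inc = [1, 1, 2, 3, 3, 4, 1, 2, 4, 5, 6, 3, 7, 3, 5, 4, 1, 2, 2, 7], dec = [4, 3, 4, 6, 5, 6, 2, 3, 5, 5, 5, 4, 5, 3, 4, 3, 1, 2, 1, 1].
max_i inc[i]+dec[i]−1 = 11, with one witness 18, 25, 36, 41, 51, 56, 59, 45, 40, 17, 14.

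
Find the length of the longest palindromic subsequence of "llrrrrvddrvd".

Using dp[i][j] = 2 + dp[i+1][j−1] if the ends match, else max(dp[i+1][j], dp[i][j−1]):
dp[1][12] = 5. A witness is rrrrr at positions 3,4,5,6,10.

5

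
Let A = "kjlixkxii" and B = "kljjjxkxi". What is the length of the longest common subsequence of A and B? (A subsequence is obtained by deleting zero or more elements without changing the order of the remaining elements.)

6

Backtracking the LCS table gives one alignment: k (A1,B1) → j (A2,B5) → x (A5,B6) → k (A6,B7) → x (A7,B8) → i (A9,B9).
So the longest common subsequence has length 6.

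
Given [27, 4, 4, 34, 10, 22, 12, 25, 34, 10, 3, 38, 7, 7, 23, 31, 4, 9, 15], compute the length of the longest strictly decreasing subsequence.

One longest decreasing subsequence is 27, 22, 12, 10, 7, 4 (positions 1,6,7,10,13,17), of length 6; no longer one exists.

6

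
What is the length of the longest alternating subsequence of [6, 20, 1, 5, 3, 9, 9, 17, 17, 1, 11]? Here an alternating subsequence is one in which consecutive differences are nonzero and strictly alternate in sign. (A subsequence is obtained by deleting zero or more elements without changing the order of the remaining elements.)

A longest alternating subsequence is 6, 20, 1, 5, 3, 9, 1, 11 (positions 1,2,3,4,5,6,10,11); its 7 consecutive differences strictly alternate in sign, and length 8 is optimal.

8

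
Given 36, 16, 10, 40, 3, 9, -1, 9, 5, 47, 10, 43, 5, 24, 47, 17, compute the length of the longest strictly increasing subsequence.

One longest increasing subsequence is 3, 9, 10, 43, 47 (positions 5,6,11,12,15), of length 5; no longer one exists.

5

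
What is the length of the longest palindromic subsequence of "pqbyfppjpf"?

5

One longest palindromic subsequence is fpjpf (positions 5,6,8,9,10); it reads the same forward and backward, and the interval DP gives dp[1][10] = 5.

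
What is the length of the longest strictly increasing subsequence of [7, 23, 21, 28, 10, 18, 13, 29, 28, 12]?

4

Scanning left to right, the best length ending at each element is: 7→1, 23→2, 21→2, 28→3, 10→2, 18→3, 13→3, 29→4, 28→4, 12→3.
So the longest increasing subsequence has length 4, e.g. 7, 23, 28, 29.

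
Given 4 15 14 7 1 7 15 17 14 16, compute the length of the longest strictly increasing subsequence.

Let dp[i] be the longest increasing subsequence ending at position i. Then dp = [1, 2, 2, 2, 1, 2, 3, 4, 3, 4].
The maximum is 4; one witness is 4, 14, 15, 17 at positions 1,3,7,8.

4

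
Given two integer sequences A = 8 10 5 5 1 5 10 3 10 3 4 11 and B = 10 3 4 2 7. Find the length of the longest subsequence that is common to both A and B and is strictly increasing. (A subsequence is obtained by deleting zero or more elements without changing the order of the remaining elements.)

2

For each value that appears in both, track the longest common increasing run ending there.
The best achievable length is 2; one witness is 3, 4 (A-positions 8,11, B-positions 2,3).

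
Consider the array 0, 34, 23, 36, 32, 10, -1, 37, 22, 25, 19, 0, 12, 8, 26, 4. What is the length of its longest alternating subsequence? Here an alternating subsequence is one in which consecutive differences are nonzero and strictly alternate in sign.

13

A longest alternating subsequence is 0, 34, 23, 36, 32, 37, 22, 25, 0, 12, 8, 26, 4 (positions 1,2,3,4,5,8,9,10,12,13,14,15,16); its 12 consecutive differences strictly alternate in sign, and length 13 is optimal.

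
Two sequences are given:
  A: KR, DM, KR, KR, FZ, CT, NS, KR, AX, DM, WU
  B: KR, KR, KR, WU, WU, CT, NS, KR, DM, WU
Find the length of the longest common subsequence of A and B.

A longest common subsequence is KR, KR, KR, CT, NS, KR, DM, WU (length 8); the LCS DP confirms no longer common subsequence exists.

8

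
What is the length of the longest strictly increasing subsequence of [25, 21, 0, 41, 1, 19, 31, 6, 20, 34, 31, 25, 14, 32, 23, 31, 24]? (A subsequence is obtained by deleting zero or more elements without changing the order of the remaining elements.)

Scanning left to right, the best length ending at each element is: 25→1, 21→1, 0→1, 41→2, 1→2, 19→3, 31→4, 6→3, 20→4, 34→5, 31→5, 25→5, 14→4, 32→6, 23→5, 31→6, 24→6.
So the longest increasing subsequence has length 6, e.g. 0, 1, 19, 20, 31, 32.

6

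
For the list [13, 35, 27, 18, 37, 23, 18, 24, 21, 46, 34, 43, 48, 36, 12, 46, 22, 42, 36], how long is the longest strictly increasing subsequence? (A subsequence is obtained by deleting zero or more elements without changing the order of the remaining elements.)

7

One longest increasing subsequence is 13, 18, 23, 24, 34, 43, 48 (positions 1,4,6,8,11,12,13), of length 7; no longer one exists.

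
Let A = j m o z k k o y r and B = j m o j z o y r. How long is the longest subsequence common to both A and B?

7

A longest common subsequence is jmozoyr (length 7); the LCS DP confirms no longer common subsequence exists.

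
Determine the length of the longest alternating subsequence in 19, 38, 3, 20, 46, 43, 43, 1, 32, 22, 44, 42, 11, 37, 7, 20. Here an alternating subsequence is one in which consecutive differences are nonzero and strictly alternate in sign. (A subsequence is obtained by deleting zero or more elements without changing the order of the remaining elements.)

12

A longest alternating subsequence is 19, 38, 3, 20, 1, 32, 22, 44, 11, 37, 7, 20 (positions 1,2,3,4,8,9,10,11,13,14,15,16); its 11 consecutive differences strictly alternate in sign, and length 12 is optimal.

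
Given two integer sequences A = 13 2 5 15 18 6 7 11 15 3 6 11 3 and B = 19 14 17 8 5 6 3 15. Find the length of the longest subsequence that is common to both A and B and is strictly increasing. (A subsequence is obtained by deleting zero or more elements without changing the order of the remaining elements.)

A longest common strictly increasing subsequence is 5, 6, 15 (length 3); it appears in order in both A and B, and no longer such subsequence exists.

3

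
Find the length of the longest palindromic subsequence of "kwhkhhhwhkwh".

8

One longest palindromic subsequence is hkhhhhkh (positions 3,4,5,6,7,9,10,12); it reads the same forward and backward, and the interval DP gives dp[1][12] = 8.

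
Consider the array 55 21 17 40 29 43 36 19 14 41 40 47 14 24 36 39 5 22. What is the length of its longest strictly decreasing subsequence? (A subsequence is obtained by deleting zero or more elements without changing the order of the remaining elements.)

One longest decreasing subsequence is 55, 40, 29, 19, 14, 5 (positions 1,4,5,8,9,17), of length 6; no longer one exists.

6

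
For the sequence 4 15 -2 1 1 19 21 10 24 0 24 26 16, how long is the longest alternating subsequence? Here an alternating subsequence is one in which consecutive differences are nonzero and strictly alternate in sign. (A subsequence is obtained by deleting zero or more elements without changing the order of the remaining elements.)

9

A longest alternating subsequence is 4, 15, -2, 19, 10, 24, 0, 24, 16 (positions 1,2,3,6,8,9,10,11,13); its 8 consecutive differences strictly alternate in sign, and length 9 is optimal.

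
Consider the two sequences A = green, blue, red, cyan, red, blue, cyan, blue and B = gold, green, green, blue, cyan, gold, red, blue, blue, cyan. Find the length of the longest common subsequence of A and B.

Backtracking the LCS table gives one alignment: green (A1,B3) → blue (A2,B4) → cyan (A4,B5) → red (A5,B7) → blue (A6,B9) → cyan (A7,B10).
So the longest common subsequence has length 6.

6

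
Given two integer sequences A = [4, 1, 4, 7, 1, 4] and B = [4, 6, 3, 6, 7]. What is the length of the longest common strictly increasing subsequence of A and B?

A longest common strictly increasing subsequence is 4, 7 (length 2); it appears in order in both A and B, and no longer such subsequence exists.

2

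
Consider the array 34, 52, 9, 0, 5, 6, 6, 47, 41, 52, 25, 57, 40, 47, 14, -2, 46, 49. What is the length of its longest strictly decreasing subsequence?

Let dp[i] be the longest decreasing subsequence ending at position i. Then dp = [1, 1, 2, 3, 3, 3, 3, 2, 3, 1, 4, 1, 4, 2, 5, 6, 3, 2].
The maximum is 6; one witness is 52, 47, 41, 25, 14, -2 at positions 2,8,9,11,15,16.

6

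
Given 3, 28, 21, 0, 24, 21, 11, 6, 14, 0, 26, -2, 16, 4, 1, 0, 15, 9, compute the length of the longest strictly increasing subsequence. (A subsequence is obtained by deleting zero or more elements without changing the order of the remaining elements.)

4

Scanning left to right, the best length ending at each element is: 3→1, 28→2, 21→2, 0→1, 24→3, 21→2, 11→2, 6→2, 14→3, 0→1, 26→4, -2→1, 16→4, 4→2, 1→2, 0→2, 15→4, 9→3.
So the longest increasing subsequence has length 4, e.g. 3, 21, 24, 26.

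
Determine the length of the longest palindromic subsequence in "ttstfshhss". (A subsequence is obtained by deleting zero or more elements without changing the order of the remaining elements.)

One longest palindromic subsequence is sshhss (positions 3,6,7,8,9,10); it reads the same forward and backward, and the interval DP gives dp[1][10] = 6.

6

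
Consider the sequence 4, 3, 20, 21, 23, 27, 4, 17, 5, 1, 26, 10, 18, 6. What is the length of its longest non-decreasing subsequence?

5

Let dp[i] be the longest non-decreasing subsequence ending at position i. Then dp = [1, 1, 2, 3, 4, 5, 2, 3, 3, 1, 5, 4, 5, 4].
The maximum is 5; one witness is 4, 20, 21, 23, 27 at positions 1,3,4,5,6.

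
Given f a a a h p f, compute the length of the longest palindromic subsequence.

One longest palindromic subsequence is faaaf (positions 1,2,3,4,7); it reads the same forward and backward, and the interval DP gives dp[1][7] = 5.

5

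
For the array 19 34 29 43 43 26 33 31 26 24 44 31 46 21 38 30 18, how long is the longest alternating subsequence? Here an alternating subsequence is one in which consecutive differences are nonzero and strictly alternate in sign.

13

Track the best alternating length ending on an up-step vs a down-step at each position: up/down = 1/1, 2/1, 2/3, 4/1, 4/1, 2/5, 6/5, 6/7, 2/7, 2/7, 8/1, 8/9, 10/1, 2/11, 12/11, 12/13, 1/13.
The maximum over both is 13; one such subsequence is 19, 34, 29, 43, 26, 33, 31, 44, 31, 46, 21, 38, 30.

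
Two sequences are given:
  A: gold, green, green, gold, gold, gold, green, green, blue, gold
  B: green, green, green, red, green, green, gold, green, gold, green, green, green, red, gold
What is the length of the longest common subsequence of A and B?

7

A longest common subsequence is green, green, gold, gold, green, green, gold (length 7); the LCS DP confirms no longer common subsequence exists.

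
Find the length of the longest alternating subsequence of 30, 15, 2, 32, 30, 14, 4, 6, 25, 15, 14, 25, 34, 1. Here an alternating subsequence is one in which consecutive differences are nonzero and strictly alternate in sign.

8

Track the best alternating length ending on an up-step vs a down-step at each position: up/down = 1/1, 1/2, 1/2, 3/1, 3/4, 3/4, 3/4, 5/4, 5/4, 5/6, 5/6, 7/4, 7/1, 1/8.
The maximum over both is 8; one such subsequence is 30, 15, 32, 14, 25, 15, 25, 1.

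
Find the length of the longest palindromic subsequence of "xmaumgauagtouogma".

9

One longest palindromic subsequence is amgouogma (positions 3,5,6,12,13,14,15,16,17); it reads the same forward and backward, and the interval DP gives dp[1][17] = 9.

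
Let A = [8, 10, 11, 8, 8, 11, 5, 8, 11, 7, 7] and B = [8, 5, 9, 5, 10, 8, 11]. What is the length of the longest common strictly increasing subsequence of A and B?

3

A longest common strictly increasing subsequence is 8, 10, 11 (length 3); it appears in order in both A and B, and no longer such subsequence exists.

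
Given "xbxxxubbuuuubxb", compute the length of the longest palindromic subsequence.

One longest palindromic subsequence is bxbuuuubxb (positions 2,3,7,9,10,11,12,13,14,15); it reads the same forward and backward, and the interval DP gives dp[1][15] = 10.

10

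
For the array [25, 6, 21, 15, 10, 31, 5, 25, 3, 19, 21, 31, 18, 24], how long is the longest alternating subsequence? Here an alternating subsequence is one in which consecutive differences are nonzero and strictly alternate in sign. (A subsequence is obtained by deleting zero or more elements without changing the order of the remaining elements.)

11

Track the best alternating length ending on an up-step vs a down-step at each position: up/down = 1/1, 1/2, 3/2, 3/4, 3/4, 5/1, 1/6, 7/6, 1/8, 9/8, 9/8, 9/1, 9/10, 11/10.
The maximum over both is 11; one such subsequence is 25, 6, 21, 15, 31, 5, 25, 3, 19, 18, 24.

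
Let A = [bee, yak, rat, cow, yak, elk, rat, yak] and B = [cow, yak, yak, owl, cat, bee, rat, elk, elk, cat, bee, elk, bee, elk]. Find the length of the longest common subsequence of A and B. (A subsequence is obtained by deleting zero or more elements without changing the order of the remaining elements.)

A longest common subsequence is bee, rat, elk (length 3); the LCS DP confirms no longer common subsequence exists.

3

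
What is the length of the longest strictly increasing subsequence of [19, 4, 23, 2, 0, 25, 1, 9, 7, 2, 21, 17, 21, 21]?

Let dp[i] be the longest increasing subsequence ending at position i. Then dp = [1, 1, 2, 1, 1, 3, 2, 3, 3, 3, 4, 4, 5, 5].
The maximum is 5; one witness is 0, 1, 9, 17, 21 at positions 5,7,8,12,13.

5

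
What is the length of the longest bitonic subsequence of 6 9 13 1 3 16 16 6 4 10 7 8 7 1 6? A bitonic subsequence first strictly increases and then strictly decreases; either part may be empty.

One longest bitonic subsequence is 6, 9, 13, 16, 10, 8, 7, 6 (positions 1,2,3,6,10,12,13,15): it rises to 16 then falls. Length 8 is optimal.

8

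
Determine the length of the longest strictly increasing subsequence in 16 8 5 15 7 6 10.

3

One longest increasing subsequence is 5, 7, 10 (positions 3,5,7), of length 3; no longer one exists.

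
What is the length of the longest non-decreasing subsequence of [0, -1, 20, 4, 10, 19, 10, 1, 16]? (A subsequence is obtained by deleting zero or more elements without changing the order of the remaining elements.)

Let dp[i] be the longest non-decreasing subsequence ending at position i. Then dp = [1, 1, 2, 2, 3, 4, 4, 2, 5].
The maximum is 5; one witness is 0, 4, 10, 10, 16 at positions 1,4,5,7,9.

5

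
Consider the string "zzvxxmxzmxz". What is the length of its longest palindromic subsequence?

7

Using dp[i][j] = 2 + dp[i+1][j−1] if the ends match, else max(dp[i+1][j], dp[i][j−1]):
dp[1][11] = 7. A witness is zxmzmxz at positions 1,4,6,8,9,10,11.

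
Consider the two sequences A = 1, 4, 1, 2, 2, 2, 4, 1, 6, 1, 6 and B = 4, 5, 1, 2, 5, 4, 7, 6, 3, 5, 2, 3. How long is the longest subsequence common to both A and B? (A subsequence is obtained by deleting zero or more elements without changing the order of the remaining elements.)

5

Backtracking the LCS table gives one alignment: 4 (A2,B1) → 1 (A3,B3) → 2 (A4,B4) → 4 (A7,B6) → 6 (A9,B8).
So the longest common subsequence has length 5.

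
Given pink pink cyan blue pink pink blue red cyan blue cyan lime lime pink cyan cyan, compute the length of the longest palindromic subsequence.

Using dp[i][j] = 2 + dp[i+1][j−1] if the ends match, else max(dp[i+1][j], dp[i][j−1]):
dp[1][16] = 8. A witness is pink cyan blue pink pink blue cyan pink at positions 2,3,4,5,6,10,11,14.

8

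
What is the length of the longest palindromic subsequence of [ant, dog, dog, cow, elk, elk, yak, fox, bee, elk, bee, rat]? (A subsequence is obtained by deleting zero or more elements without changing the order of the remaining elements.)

3

One longest palindromic subsequence is bee elk bee (positions 9,10,11); it reads the same forward and backward, and the interval DP gives dp[1][12] = 3.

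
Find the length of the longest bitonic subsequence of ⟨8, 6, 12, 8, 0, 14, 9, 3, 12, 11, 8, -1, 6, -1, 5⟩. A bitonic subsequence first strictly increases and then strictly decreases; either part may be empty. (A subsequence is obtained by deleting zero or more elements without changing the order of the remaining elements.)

One longest bitonic subsequence is 8, 12, 14, 12, 11, 8, 6, 5 (positions 1,3,6,9,10,11,13,15): it rises to 14 then falls. Length 8 is optimal.

8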